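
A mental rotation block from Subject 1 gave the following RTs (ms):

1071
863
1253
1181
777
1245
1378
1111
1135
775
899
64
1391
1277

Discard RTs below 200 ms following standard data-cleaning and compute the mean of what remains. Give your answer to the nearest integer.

Excluded: 64
Retained (n=13): Σ = 14356
Mean = 14356/13 = 1104.3077

1104 ms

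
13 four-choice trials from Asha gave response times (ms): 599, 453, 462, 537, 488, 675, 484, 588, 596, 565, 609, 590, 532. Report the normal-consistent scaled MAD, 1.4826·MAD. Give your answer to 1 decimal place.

50.4 ms

Sorted: 453, 462, 484, 488, 532, 537, 565, 588, 590, 596, 599, 609, 675 → median = 565
|x − 565| sorted: 0, 23, 25, 28, 31, 33, 34, 44, 77, 81, 103, 110, 112 → MAD = 34
Robust SD ≈ 1.4826 × 34 = 50.408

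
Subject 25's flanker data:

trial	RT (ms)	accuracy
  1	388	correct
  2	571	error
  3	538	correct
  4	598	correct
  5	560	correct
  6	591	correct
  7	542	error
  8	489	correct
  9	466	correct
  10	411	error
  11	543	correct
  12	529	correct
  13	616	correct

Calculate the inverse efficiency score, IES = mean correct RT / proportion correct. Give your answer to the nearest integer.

Correct trials (n=10): 388, 538, 598, 560, 591, 489, 466, 543, 529, 616
Mean correct RT = 5318/10 = 531.8000 ms
Proportion correct = 10/13
IES = 531.8000 / (10/13) = 691.340 ms

691 ms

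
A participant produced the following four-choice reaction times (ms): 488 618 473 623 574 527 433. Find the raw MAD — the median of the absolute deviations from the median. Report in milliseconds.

54 ms

Sorted: 433, 473, 488, 527, 574, 618, 623 → median = 527
|x − 527|: 39, 91, 54, 96, 47, 0, 94
Sorted deviations: 0, 39, 47, 54, 91, 94, 96 → MAD = 54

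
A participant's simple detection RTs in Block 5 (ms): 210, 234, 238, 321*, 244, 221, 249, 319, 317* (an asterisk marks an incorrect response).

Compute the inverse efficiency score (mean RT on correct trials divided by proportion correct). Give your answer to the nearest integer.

315 ms

Correct trials (n=7): 210, 234, 238, 244, 221, 249, 319
Mean correct RT = 1715/7 = 245.0000 ms
Proportion correct = 7/9
IES = 245.0000 / (7/9) = 315.000 ms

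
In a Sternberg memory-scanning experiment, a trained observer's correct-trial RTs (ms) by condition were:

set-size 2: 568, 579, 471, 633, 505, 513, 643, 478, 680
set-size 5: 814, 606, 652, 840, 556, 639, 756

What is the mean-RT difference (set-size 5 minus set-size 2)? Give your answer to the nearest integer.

131 ms

M(set-size 2) = 5070/9 = 563.333
M(set-size 5) = 4863/7 = 694.714
Difference = 694.714 − 563.333 = 131.381 ms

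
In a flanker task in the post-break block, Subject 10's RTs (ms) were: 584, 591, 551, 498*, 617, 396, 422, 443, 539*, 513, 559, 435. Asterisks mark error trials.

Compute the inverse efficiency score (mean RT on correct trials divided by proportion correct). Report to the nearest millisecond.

Correct trials (n=10): 584, 591, 551, 617, 396, 422, 443, 513, 559, 435
Mean correct RT = 5111/10 = 511.1000 ms
Proportion correct = 10/12
IES = 511.1000 / (10/12) = 613.320 ms

613 ms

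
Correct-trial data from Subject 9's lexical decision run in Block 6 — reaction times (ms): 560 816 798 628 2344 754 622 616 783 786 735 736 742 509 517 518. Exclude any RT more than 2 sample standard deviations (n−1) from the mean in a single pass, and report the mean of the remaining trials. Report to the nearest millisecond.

n = 16, ΣRT = 12464, M = 779.000
Σ(x−M)² = 2788444.00; s = √(2788444.00/15) = 431.157
Cutoffs: 779.000 ± 2·431.157 → [-83.3, 1641.3]
Outside: 2344 → excluded.
Retained (n=15): Σ = 10120, mean = 10120/15 = 674.667

675 ms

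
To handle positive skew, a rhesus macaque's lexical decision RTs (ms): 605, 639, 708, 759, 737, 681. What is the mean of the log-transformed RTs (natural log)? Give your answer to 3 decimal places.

ln(RT): 6.4052, 6.4599, 6.5624, 6.6320, 6.6026, 6.5236
Σ ln(RT) = 39.1857
Mean = 39.1857/6 = 6.53095

6.531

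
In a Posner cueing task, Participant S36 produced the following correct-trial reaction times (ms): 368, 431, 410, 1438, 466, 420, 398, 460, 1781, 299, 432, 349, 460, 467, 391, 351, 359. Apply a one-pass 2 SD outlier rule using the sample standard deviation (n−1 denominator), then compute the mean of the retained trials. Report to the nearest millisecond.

n = 17, ΣRT = 9280, M = 545.882
Σ(x−M)² = 2659339.76; s = √(2659339.76/16) = 407.687
Cutoffs: 545.882 ± 2·407.687 → [-269.5, 1361.3]
Outside: 1438, 1781 → excluded.
Retained (n=15): Σ = 6061, mean = 6061/15 = 404.067

404 ms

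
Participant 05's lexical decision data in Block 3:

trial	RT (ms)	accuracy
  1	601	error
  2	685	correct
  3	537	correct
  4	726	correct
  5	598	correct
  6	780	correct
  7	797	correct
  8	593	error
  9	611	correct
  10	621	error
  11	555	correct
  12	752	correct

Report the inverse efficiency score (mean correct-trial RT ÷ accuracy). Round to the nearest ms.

895 ms

Correct trials (n=9): 685, 537, 726, 598, 780, 797, 611, 555, 752
Mean correct RT = 6041/9 = 671.2222 ms
Proportion correct = 9/12
IES = 671.2222 / (9/12) = 894.963 ms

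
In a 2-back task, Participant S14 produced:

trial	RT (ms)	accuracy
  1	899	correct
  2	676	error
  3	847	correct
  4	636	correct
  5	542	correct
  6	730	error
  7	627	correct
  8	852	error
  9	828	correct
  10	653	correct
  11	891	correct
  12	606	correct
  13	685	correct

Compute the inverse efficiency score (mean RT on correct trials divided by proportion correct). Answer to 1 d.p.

937.8 ms

Correct trials (n=10): 899, 847, 636, 542, 627, 828, 653, 891, 606, 685
Mean correct RT = 7214/10 = 721.4000 ms
Proportion correct = 10/13
IES = 721.4000 / (10/13) = 937.820 ms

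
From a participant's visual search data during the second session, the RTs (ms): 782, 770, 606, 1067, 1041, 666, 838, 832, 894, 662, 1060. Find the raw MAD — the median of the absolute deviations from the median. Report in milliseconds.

Sorted: 606, 662, 666, 770, 782, 832, 838, 894, 1041, 1060, 1067 → median = 832
|x − 832|: 50, 62, 226, 235, 209, 166, 6, 0, 62, 170, 228
Sorted deviations: 0, 6, 50, 62, 62, 166, 170, 209, 226, 228, 235 → MAD = 166

166 ms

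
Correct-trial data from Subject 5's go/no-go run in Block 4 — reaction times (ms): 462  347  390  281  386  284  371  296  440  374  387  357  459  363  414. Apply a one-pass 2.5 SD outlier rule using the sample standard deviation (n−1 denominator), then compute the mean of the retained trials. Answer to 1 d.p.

n = 15, ΣRT = 5611, M = 374.067
Σ(x−M)² = 45474.93; s = √(45474.93/14) = 56.993
Cutoffs: 374.067 ± 2.5·56.993 → [231.6, 516.5]
No RTs fall outside the cutoffs; all 15 retained. Mean = 5611/15 = 374.067

374.1 ms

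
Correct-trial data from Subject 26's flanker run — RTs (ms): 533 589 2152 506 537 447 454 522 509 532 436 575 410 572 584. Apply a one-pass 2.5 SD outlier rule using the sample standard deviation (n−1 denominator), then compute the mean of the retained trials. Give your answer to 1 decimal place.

n = 15, ΣRT = 9358, M = 623.867
Σ(x−M)² = 2545949.73; s = √(2545949.73/14) = 426.443
Cutoffs: 623.867 ± 2.5·426.443 → [-442.2, 1690.0]
Outside: 2152 → excluded.
Retained (n=14): Σ = 7206, mean = 7206/14 = 514.714

514.7 ms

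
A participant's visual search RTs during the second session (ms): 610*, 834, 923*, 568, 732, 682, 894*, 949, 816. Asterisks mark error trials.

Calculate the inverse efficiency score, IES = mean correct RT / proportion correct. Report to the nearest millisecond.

1145 ms

Correct trials (n=6): 834, 568, 732, 682, 949, 816
Mean correct RT = 4581/6 = 763.5000 ms
Proportion correct = 6/9
IES = 763.5000 / (6/9) = 1145.250 ms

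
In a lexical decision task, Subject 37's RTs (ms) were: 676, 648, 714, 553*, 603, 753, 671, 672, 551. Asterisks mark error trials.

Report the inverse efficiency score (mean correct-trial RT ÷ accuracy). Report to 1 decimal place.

Correct trials (n=8): 676, 648, 714, 603, 753, 671, 672, 551
Mean correct RT = 5288/8 = 661.0000 ms
Proportion correct = 8/9
IES = 661.0000 / (8/9) = 743.625 ms

743.6 ms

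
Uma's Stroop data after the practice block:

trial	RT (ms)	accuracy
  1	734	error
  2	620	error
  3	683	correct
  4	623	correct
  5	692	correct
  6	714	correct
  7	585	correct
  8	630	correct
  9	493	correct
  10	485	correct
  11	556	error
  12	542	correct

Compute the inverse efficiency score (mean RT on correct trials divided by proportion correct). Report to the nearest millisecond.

807 ms

Correct trials (n=9): 683, 623, 692, 714, 585, 630, 493, 485, 542
Mean correct RT = 5447/9 = 605.2222 ms
Proportion correct = 9/12
IES = 605.2222 / (9/12) = 806.963 ms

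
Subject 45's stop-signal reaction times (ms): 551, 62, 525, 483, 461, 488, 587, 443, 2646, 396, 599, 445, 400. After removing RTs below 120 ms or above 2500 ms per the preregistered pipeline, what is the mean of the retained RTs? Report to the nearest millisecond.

489 ms

Excluded: 62, 2646
Retained (n=11): Σ = 5378
Mean = 5378/11 = 488.9091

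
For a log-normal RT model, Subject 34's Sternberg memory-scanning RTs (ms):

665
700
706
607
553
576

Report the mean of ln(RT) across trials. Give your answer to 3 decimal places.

6.448

ln(RT): 6.4998, 6.5511, 6.5596, 6.4085, 6.3154, 6.3561
Σ ln(RT) = 38.6905
Mean = 38.6905/6 = 6.44841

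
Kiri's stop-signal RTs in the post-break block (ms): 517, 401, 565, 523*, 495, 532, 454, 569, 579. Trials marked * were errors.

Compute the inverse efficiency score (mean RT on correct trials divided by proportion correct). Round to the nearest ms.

Correct trials (n=8): 517, 401, 565, 495, 532, 454, 569, 579
Mean correct RT = 4112/8 = 514.0000 ms
Proportion correct = 8/9
IES = 514.0000 / (8/9) = 578.250 ms

578 ms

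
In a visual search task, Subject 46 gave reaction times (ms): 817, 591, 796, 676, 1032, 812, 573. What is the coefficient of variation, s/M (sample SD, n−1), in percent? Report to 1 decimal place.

n = 7, Σ = 5297, M = 756.7143
Σ(x−M)² = 151743.429; s = √(151743.429/6) = 159.0301
CV = 159.0301 / 756.7143 = 0.21016 = 21.016%

21.0%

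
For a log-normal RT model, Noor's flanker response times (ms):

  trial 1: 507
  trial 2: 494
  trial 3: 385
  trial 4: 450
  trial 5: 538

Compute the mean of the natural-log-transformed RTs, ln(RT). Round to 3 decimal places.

6.156

ln(RT): 6.2285, 6.2025, 5.9532, 6.1092, 6.2879
Σ ln(RT) = 30.7814
Mean = 30.7814/5 = 6.15628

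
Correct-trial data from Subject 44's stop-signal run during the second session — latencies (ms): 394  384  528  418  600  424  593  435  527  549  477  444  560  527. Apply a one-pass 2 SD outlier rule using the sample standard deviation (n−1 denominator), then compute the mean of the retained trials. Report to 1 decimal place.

490.0 ms

n = 14, ΣRT = 6860, M = 490.000
Σ(x−M)² = 70574.00; s = √(70574.00/13) = 73.680
Cutoffs: 490.000 ± 2·73.680 → [342.6, 637.4]
No RTs fall outside the cutoffs; all 14 retained. Mean = 6860/14 = 490.000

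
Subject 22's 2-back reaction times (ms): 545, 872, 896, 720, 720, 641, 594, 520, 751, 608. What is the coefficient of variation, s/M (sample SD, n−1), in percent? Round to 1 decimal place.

18.8%

n = 10, Σ = 6867, M = 686.7000
Σ(x−M)² = 149238.100; s = √(149238.100/9) = 128.7712
CV = 128.7712 / 686.7000 = 0.18752 = 18.752%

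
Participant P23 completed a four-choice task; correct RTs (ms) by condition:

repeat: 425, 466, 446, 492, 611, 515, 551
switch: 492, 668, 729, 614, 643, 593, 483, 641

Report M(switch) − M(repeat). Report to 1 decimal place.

107.0 ms

M(repeat) = 3506/7 = 500.857
M(switch) = 4863/8 = 607.875
Difference = 607.875 − 500.857 = 107.018 ms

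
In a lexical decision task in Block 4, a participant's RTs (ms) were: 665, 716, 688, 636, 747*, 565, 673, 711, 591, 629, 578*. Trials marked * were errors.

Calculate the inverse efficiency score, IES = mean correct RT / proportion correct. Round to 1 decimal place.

797.7 ms

Correct trials (n=9): 665, 716, 688, 636, 565, 673, 711, 591, 629
Mean correct RT = 5874/9 = 652.6667 ms
Proportion correct = 9/11
IES = 652.6667 / (9/11) = 797.704 ms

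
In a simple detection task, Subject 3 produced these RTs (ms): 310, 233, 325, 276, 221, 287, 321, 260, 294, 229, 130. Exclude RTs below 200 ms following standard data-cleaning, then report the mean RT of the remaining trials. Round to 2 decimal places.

Excluded: 130
Retained (n=10): Σ = 2756
Mean = 2756/10 = 275.6000

275.60 ms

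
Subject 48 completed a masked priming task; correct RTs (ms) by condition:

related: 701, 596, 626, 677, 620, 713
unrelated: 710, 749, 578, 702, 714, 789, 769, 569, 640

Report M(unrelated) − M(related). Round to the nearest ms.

36 ms

M(related) = 3933/6 = 655.500
M(unrelated) = 6220/9 = 691.111
Difference = 691.111 − 655.500 = 35.611 ms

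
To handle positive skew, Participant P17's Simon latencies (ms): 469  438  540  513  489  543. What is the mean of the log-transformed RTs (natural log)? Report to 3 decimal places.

ln(RT): 6.1506, 6.0822, 6.2916, 6.2403, 6.1924, 6.2971
Σ ln(RT) = 37.2541
Mean = 37.2541/6 = 6.20902

6.209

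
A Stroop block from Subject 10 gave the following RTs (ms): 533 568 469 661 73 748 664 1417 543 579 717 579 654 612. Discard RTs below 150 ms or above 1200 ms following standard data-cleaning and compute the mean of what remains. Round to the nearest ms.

Excluded: 73, 1417
Retained (n=12): Σ = 7327
Mean = 7327/12 = 610.5833

611 ms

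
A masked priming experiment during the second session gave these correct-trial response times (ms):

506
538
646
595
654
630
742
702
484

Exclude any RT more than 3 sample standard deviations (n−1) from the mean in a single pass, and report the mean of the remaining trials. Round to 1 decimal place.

610.8 ms

n = 9, ΣRT = 5497, M = 610.778
Σ(x−M)² = 61615.56; s = √(61615.56/8) = 87.761
Cutoffs: 610.778 ± 3·87.761 → [347.5, 874.1]
No RTs fall outside the cutoffs; all 9 retained. Mean = 5497/9 = 610.778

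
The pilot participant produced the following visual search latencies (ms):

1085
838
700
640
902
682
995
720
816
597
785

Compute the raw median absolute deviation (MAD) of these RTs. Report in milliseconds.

Sorted: 597, 640, 682, 700, 720, 785, 816, 838, 902, 995, 1085 → median = 785
|x − 785|: 300, 53, 85, 145, 117, 103, 210, 65, 31, 188, 0
Sorted deviations: 0, 31, 53, 65, 85, 103, 117, 145, 188, 210, 300 → MAD = 103

103 ms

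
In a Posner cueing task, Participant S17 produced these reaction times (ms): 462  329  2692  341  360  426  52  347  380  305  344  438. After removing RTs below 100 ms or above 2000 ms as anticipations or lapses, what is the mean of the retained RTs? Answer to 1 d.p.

373.2 ms

Excluded: 52, 2692
Retained (n=10): Σ = 3732
Mean = 3732/10 = 373.2000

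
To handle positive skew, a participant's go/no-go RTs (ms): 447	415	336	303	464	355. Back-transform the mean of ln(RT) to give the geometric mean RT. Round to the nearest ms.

ln(RT): 6.1026, 6.0283, 5.8171, 5.7137, 6.1399, 5.8721
Mean ln(RT) = 35.6737/6 = 5.94561
Geometric mean = exp(5.94561) = 382.07 ms

382 ms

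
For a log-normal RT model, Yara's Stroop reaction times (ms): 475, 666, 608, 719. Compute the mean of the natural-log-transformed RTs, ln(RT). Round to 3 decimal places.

ln(RT): 6.1633, 6.5013, 6.4102, 6.5779
Σ ln(RT) = 25.6526
Mean = 25.6526/4 = 6.41316

6.413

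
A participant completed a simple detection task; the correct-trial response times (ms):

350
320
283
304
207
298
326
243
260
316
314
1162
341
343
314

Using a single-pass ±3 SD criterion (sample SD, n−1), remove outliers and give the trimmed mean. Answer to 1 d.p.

301.4 ms

n = 15, ΣRT = 5381, M = 358.733
Σ(x−M)² = 712860.93; s = √(712860.93/14) = 225.652
Cutoffs: 358.733 ± 3·225.652 → [-318.2, 1035.7]
Outside: 1162 → excluded.
Retained (n=14): Σ = 4219, mean = 4219/14 = 301.357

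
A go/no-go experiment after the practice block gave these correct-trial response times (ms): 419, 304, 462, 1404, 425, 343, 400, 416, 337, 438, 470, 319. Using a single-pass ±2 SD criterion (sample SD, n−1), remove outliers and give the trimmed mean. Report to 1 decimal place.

n = 12, ΣRT = 5737, M = 478.083
Σ(x−M)² = 969276.92; s = √(969276.92/11) = 296.844
Cutoffs: 478.083 ± 2·296.844 → [-115.6, 1071.8]
Outside: 1404 → excluded.
Retained (n=11): Σ = 4333, mean = 4333/11 = 393.909

393.9 ms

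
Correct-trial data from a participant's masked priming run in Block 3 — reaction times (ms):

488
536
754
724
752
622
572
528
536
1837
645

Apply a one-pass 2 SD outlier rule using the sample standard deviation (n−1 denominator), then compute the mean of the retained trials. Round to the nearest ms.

n = 11, ΣRT = 7994, M = 726.727
Σ(x−M)² = 1444920.18; s = √(1444920.18/10) = 380.121
Cutoffs: 726.727 ± 2·380.121 → [-33.5, 1487.0]
Outside: 1837 → excluded.
Retained (n=10): Σ = 6157, mean = 6157/10 = 615.700

616 ms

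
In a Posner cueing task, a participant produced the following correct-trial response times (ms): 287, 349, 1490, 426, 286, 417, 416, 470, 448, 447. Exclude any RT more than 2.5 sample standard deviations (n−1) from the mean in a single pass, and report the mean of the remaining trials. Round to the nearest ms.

394 ms

n = 10, ΣRT = 5036, M = 503.600
Σ(x−M)² = 1119770.40; s = √(1119770.40/9) = 352.731
Cutoffs: 503.600 ± 2.5·352.731 → [-378.2, 1385.4]
Outside: 1490 → excluded.
Retained (n=9): Σ = 3546, mean = 3546/9 = 394.000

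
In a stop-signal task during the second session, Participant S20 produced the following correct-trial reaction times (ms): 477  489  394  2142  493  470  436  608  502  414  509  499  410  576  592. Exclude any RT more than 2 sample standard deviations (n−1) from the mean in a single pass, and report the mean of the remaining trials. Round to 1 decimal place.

n = 15, ΣRT = 9011, M = 600.733
Σ(x−M)² = 2602372.93; s = √(2602372.93/14) = 431.142
Cutoffs: 600.733 ± 2·431.142 → [-261.6, 1463.0]
Outside: 2142 → excluded.
Retained (n=14): Σ = 6869, mean = 6869/14 = 490.643

490.6 ms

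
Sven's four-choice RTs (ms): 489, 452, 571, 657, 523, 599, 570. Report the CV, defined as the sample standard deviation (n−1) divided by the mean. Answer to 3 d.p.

n = 7, Σ = 3861, M = 551.5714
Σ(x−M)² = 28727.714; s = √(28727.714/6) = 69.1950
CV = 69.1950 / 551.5714 = 0.12545

0.125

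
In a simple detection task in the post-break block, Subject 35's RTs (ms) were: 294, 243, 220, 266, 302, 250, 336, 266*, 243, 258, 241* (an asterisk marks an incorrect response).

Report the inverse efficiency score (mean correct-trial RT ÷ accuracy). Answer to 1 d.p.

Correct trials (n=9): 294, 243, 220, 266, 302, 250, 336, 243, 258
Mean correct RT = 2412/9 = 268.0000 ms
Proportion correct = 9/11
IES = 268.0000 / (9/11) = 327.556 ms

327.6 ms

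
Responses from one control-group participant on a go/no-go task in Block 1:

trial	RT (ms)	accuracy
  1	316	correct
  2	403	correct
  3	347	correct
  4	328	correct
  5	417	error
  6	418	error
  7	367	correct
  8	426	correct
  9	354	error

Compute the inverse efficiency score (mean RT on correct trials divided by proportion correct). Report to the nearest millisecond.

Correct trials (n=6): 316, 403, 347, 328, 367, 426
Mean correct RT = 2187/6 = 364.5000 ms
Proportion correct = 6/9
IES = 364.5000 / (6/9) = 546.750 ms

547 ms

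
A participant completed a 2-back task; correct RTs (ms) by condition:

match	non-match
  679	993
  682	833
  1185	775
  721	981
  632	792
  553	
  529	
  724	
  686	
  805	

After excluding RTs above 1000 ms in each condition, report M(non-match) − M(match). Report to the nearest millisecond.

207 ms

match: exclude 1185
M(match) = 6011/9 = 667.889
M(non-match) = 4374/5 = 874.800
Difference = 874.800 − 667.889 = 206.911 ms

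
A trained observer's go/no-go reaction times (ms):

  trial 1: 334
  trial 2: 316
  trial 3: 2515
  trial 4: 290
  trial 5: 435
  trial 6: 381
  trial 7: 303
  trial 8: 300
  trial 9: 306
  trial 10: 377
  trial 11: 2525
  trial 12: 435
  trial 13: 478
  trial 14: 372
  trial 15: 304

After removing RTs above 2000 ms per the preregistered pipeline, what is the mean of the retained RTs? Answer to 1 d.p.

Excluded: 2515, 2525
Retained (n=13): Σ = 4631
Mean = 4631/13 = 356.2308

356.2 ms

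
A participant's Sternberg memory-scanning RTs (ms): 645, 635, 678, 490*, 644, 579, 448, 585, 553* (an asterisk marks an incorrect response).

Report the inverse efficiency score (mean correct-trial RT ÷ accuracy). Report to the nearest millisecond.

Correct trials (n=7): 645, 635, 678, 644, 579, 448, 585
Mean correct RT = 4214/7 = 602.0000 ms
Proportion correct = 7/9
IES = 602.0000 / (7/9) = 774.000 ms

774 ms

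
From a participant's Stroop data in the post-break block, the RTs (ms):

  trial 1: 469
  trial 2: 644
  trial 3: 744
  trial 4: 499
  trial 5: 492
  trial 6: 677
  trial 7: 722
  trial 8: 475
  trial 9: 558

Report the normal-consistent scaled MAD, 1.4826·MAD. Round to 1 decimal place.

Sorted: 469, 475, 492, 499, 558, 644, 677, 722, 744 → median = 558
|x − 558| sorted: 0, 59, 66, 83, 86, 89, 119, 164, 186 → MAD = 86
Robust SD ≈ 1.4826 × 86 = 127.504

127.5 ms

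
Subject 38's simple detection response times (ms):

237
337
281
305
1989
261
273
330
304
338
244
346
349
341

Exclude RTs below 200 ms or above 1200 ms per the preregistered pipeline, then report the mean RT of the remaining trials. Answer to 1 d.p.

303.5 ms

Excluded: 1989
Retained (n=13): Σ = 3946
Mean = 3946/13 = 303.5385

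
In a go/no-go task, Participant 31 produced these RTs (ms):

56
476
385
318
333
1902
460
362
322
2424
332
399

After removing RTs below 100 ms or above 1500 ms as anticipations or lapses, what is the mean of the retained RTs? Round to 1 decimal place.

376.3 ms

Excluded: 56, 1902, 2424
Retained (n=9): Σ = 3387
Mean = 3387/9 = 376.3333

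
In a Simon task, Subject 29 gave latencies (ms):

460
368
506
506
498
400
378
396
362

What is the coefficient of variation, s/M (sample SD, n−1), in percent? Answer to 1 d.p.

14.3%

n = 9, Σ = 3874, M = 430.4444
Σ(x−M)² = 30302.222; s = √(30302.222/8) = 61.5449
CV = 61.5449 / 430.4444 = 0.14298 = 14.298%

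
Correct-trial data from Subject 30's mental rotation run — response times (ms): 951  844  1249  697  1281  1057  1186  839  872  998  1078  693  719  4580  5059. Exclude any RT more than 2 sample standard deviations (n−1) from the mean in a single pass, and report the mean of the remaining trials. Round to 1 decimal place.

n = 15, ΣRT = 22103, M = 1473.533
Σ(x−M)² = 26447329.73; s = √(26447329.73/14) = 1374.444
Cutoffs: 1473.533 ± 2·1374.444 → [-1275.4, 4222.4]
Outside: 4580, 5059 → excluded.
Retained (n=13): Σ = 12464, mean = 12464/13 = 958.769

958.8 ms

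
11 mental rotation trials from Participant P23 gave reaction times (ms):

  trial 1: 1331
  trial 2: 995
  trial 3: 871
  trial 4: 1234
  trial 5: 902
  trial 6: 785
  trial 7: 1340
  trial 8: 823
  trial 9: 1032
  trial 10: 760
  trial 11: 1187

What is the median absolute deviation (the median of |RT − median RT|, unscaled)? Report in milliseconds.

Sorted: 760, 785, 823, 871, 902, 995, 1032, 1187, 1234, 1331, 1340 → median = 995
|x − 995|: 336, 0, 124, 239, 93, 210, 345, 172, 37, 235, 192
Sorted deviations: 0, 37, 93, 124, 172, 192, 210, 235, 239, 336, 345 → MAD = 192

192 ms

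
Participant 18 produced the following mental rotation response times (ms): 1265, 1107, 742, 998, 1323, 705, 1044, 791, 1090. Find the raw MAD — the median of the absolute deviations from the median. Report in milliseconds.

Sorted: 705, 742, 791, 998, 1044, 1090, 1107, 1265, 1323 → median = 1044
|x − 1044|: 221, 63, 302, 46, 279, 339, 0, 253, 46
Sorted deviations: 0, 46, 46, 63, 221, 253, 279, 302, 339 → MAD = 221

221 ms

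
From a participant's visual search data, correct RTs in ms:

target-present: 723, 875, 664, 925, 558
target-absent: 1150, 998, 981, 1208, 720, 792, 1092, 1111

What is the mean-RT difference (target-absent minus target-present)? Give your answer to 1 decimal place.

257.5 ms

M(target-present) = 3745/5 = 749.000
M(target-absent) = 8052/8 = 1006.500
Difference = 1006.500 − 749.000 = 257.500 ms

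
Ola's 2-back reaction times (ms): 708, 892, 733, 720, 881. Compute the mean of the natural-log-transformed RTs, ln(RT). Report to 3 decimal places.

ln(RT): 6.5624, 6.7935, 6.5971, 6.5793, 6.7811
Σ ln(RT) = 33.3134
Mean = 33.3134/5 = 6.66267

6.663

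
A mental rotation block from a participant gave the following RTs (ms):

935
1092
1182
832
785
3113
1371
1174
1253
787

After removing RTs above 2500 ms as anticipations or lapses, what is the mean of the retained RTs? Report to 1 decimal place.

Excluded: 3113
Retained (n=9): Σ = 9411
Mean = 9411/9 = 1045.6667

1045.7 ms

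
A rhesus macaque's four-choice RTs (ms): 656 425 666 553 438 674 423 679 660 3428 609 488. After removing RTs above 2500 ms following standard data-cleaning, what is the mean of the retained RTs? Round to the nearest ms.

Excluded: 3428
Retained (n=11): Σ = 6271
Mean = 6271/11 = 570.0909

570 ms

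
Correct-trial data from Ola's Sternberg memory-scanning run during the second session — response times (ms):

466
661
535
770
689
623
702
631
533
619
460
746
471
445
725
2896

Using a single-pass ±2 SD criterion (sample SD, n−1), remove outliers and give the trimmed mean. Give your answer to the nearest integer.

605 ms

n = 16, ΣRT = 11972, M = 748.250
Σ(x−M)² = 5096641.00; s = √(5096641.00/15) = 582.903
Cutoffs: 748.250 ± 2·582.903 → [-417.6, 1914.1]
Outside: 2896 → excluded.
Retained (n=15): Σ = 9076, mean = 9076/15 = 605.067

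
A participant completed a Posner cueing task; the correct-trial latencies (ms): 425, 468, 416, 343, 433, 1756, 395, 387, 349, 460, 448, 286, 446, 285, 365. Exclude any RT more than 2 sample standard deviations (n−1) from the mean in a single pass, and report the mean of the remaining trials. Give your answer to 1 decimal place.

393.3 ms

n = 15, ΣRT = 7262, M = 484.133
Σ(x−M)² = 1780663.73; s = √(1780663.73/14) = 356.637
Cutoffs: 484.133 ± 2·356.637 → [-229.1, 1197.4]
Outside: 1756 → excluded.
Retained (n=14): Σ = 5506, mean = 5506/14 = 393.286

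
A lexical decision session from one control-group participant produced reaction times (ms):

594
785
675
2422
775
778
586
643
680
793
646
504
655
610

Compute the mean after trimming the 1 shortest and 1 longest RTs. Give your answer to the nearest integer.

Sorted: 504, 586, 594, 610, 643, 646, 655, 675, 680, 775, 778, 785, 793, 2422
Drop lowest 1 (504) and highest 1 (2422)
Remaining (n=12): Σ = 8220, mean = 8220/12 = 685.000

685 ms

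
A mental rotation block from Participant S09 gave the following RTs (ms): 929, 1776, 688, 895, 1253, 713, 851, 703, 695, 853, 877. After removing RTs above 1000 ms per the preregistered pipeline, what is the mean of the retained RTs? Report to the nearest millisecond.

Excluded: 1253, 1776
Retained (n=9): Σ = 7204
Mean = 7204/9 = 800.4444

800 ms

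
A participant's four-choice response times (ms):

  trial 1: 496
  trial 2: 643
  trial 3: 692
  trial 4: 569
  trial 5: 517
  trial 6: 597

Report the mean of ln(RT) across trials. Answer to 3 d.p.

6.366

ln(RT): 6.2066, 6.4661, 6.5396, 6.3439, 6.2480, 6.3919
Σ ln(RT) = 38.1961
Mean = 38.1961/6 = 6.36602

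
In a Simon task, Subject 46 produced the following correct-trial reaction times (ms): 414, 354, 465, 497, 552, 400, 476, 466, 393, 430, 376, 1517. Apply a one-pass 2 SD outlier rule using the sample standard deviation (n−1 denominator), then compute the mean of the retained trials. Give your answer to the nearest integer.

438 ms

n = 12, ΣRT = 6340, M = 528.333
Σ(x−M)² = 1100762.67; s = √(1100762.67/11) = 316.337
Cutoffs: 528.333 ± 2·316.337 → [-104.3, 1161.0]
Outside: 1517 → excluded.
Retained (n=11): Σ = 4823, mean = 4823/11 = 438.455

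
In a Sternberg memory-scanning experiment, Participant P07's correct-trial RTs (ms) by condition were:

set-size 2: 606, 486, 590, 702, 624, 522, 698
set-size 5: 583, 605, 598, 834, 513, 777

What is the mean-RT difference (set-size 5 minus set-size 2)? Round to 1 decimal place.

M(set-size 2) = 4228/7 = 604.000
M(set-size 5) = 3910/6 = 651.667
Difference = 651.667 − 604.000 = 47.667 ms

47.7 ms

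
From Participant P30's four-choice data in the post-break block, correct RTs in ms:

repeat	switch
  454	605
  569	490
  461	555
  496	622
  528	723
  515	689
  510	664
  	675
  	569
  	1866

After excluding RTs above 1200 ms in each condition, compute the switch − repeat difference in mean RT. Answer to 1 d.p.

switch: exclude 1866
M(repeat) = 3533/7 = 504.714
M(switch) = 5592/9 = 621.333
Difference = 621.333 − 504.714 = 116.619 ms

116.6 ms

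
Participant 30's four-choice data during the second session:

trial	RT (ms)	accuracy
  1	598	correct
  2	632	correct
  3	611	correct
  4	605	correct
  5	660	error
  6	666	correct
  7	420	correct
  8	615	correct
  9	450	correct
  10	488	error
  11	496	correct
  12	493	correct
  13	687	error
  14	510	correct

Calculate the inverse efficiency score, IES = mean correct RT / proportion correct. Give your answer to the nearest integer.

Correct trials (n=11): 598, 632, 611, 605, 666, 420, 615, 450, 496, 493, 510
Mean correct RT = 6096/11 = 554.1818 ms
Proportion correct = 11/14
IES = 554.1818 / (11/14) = 705.322 ms

705 ms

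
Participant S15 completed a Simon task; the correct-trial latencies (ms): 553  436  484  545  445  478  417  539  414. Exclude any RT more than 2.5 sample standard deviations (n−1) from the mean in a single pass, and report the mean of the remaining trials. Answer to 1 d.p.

n = 9, ΣRT = 4311, M = 479.000
Σ(x−M)² = 24532.00; s = √(24532.00/8) = 55.376
Cutoffs: 479.000 ± 2.5·55.376 → [340.6, 617.4]
No RTs fall outside the cutoffs; all 9 retained. Mean = 4311/9 = 479.000

479.0 ms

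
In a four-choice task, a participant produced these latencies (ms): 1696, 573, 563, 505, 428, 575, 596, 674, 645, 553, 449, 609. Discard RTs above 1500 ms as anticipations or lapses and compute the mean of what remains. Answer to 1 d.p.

Excluded: 1696
Retained (n=11): Σ = 6170
Mean = 6170/11 = 560.9091

560.9 ms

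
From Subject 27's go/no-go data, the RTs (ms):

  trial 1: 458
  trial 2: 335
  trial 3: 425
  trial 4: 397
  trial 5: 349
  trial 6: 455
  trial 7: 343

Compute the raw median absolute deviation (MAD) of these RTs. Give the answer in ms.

Sorted: 335, 343, 349, 397, 425, 455, 458 → median = 397
|x − 397|: 61, 62, 28, 0, 48, 58, 54
Sorted deviations: 0, 28, 48, 54, 58, 61, 62 → MAD = 54

54 ms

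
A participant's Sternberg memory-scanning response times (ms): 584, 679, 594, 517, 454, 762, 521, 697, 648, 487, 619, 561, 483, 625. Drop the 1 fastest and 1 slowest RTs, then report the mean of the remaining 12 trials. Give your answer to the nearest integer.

Sorted: 454, 483, 487, 517, 521, 561, 584, 594, 619, 625, 648, 679, 697, 762
Drop lowest 1 (454) and highest 1 (762)
Remaining (n=12): Σ = 7015, mean = 7015/12 = 584.583

585 ms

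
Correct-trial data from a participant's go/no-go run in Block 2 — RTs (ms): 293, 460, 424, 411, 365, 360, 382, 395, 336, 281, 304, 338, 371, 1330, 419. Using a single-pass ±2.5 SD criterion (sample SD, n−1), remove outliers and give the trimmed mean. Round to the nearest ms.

n = 15, ΣRT = 6469, M = 431.267
Σ(x−M)² = 901674.93; s = √(901674.93/14) = 253.782
Cutoffs: 431.267 ± 2.5·253.782 → [-203.2, 1065.7]
Outside: 1330 → excluded.
Retained (n=14): Σ = 5139, mean = 5139/14 = 367.071

367 ms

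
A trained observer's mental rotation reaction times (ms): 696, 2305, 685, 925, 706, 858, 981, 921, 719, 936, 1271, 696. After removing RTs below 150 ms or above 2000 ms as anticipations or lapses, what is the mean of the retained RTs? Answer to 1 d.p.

854.0 ms

Excluded: 2305
Retained (n=11): Σ = 9394
Mean = 9394/11 = 854.0000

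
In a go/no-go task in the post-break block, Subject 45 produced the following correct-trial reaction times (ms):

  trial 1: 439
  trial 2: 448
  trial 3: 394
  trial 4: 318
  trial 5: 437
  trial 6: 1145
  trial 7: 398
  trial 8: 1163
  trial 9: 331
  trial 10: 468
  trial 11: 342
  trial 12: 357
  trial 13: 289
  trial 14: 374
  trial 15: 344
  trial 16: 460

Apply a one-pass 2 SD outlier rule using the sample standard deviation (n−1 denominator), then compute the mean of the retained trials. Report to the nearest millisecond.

n = 16, ΣRT = 7707, M = 481.688
Σ(x−M)² = 1076717.44; s = √(1076717.44/15) = 267.920
Cutoffs: 481.688 ± 2·267.920 → [-54.2, 1017.5]
Outside: 1145, 1163 → excluded.
Retained (n=14): Σ = 5399, mean = 5399/14 = 385.643

386 ms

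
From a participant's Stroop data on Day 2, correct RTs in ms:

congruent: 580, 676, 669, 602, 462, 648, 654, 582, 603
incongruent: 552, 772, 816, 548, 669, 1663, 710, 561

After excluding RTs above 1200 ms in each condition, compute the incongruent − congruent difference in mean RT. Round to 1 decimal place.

incongruent: exclude 1663
M(congruent) = 5476/9 = 608.444
M(incongruent) = 4628/7 = 661.143
Difference = 661.143 − 608.444 = 52.698 ms

52.7 ms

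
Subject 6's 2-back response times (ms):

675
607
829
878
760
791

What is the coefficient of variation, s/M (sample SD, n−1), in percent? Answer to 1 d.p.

n = 6, Σ = 4540, M = 756.6667
Σ(x−M)² = 50213.333; s = √(50213.333/5) = 100.2131
CV = 100.2131 / 756.6667 = 0.13244 = 13.244%

13.2%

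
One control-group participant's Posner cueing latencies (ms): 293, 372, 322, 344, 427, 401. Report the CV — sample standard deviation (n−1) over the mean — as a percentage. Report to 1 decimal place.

n = 6, Σ = 2159, M = 359.8333
Σ(x−M)² = 12502.833; s = √(12502.833/5) = 50.0057
CV = 50.0057 / 359.8333 = 0.13897 = 13.897%

13.9%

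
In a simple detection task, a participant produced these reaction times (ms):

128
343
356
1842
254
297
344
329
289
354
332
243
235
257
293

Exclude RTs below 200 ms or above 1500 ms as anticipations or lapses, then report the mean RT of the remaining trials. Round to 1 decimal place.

302.0 ms

Excluded: 128, 1842
Retained (n=13): Σ = 3926
Mean = 3926/13 = 302.0000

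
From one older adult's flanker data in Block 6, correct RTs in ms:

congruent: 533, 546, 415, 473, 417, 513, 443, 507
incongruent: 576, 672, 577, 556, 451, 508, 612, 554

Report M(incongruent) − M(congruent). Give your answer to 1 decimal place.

82.4 ms

M(congruent) = 3847/8 = 480.875
M(incongruent) = 4506/8 = 563.250
Difference = 563.250 − 480.875 = 82.375 ms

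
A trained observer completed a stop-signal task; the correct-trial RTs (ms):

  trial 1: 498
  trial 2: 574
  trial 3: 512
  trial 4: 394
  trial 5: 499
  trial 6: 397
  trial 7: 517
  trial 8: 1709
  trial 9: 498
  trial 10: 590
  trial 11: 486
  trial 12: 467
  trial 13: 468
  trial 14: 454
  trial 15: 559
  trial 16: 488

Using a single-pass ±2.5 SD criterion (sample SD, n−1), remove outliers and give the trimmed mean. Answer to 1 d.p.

493.4 ms

n = 16, ΣRT = 9110, M = 569.375
Σ(x−M)² = 1428587.75; s = √(1428587.75/15) = 308.608
Cutoffs: 569.375 ± 2.5·308.608 → [-202.1, 1340.9]
Outside: 1709 → excluded.
Retained (n=15): Σ = 7401, mean = 7401/15 = 493.400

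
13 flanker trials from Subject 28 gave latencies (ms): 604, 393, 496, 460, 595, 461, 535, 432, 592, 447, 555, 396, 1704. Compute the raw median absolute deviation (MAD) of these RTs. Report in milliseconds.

Sorted: 393, 396, 432, 447, 460, 461, 496, 535, 555, 592, 595, 604, 1704 → median = 496
|x − 496|: 108, 103, 0, 36, 99, 35, 39, 64, 96, 49, 59, 100, 1208
Sorted deviations: 0, 35, 36, 39, 49, 59, 64, 96, 99, 100, 103, 108, 1208 → MAD = 64

64 ms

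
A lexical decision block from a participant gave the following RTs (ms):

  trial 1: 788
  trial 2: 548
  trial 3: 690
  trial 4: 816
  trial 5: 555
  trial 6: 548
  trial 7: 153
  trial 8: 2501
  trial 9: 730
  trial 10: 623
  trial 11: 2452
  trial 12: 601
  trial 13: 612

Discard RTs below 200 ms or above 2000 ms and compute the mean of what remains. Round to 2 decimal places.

Excluded: 153, 2452, 2501
Retained (n=10): Σ = 6511
Mean = 6511/10 = 651.1000

651.10 ms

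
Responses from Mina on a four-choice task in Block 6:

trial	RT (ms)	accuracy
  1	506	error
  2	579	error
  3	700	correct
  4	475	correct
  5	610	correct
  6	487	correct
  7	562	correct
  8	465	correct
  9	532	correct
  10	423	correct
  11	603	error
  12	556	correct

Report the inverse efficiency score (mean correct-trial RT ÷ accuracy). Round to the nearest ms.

713 ms

Correct trials (n=9): 700, 475, 610, 487, 562, 465, 532, 423, 556
Mean correct RT = 4810/9 = 534.4444 ms
Proportion correct = 9/12
IES = 534.4444 / (9/12) = 712.593 ms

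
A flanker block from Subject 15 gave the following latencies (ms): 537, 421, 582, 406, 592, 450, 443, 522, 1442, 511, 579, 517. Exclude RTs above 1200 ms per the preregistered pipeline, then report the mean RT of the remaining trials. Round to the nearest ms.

505 ms

Excluded: 1442
Retained (n=11): Σ = 5560
Mean = 5560/11 = 505.4545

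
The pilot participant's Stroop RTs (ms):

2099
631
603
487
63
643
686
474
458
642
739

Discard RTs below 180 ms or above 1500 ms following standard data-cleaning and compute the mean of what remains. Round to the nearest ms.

596 ms

Excluded: 63, 2099
Retained (n=9): Σ = 5363
Mean = 5363/9 = 595.8889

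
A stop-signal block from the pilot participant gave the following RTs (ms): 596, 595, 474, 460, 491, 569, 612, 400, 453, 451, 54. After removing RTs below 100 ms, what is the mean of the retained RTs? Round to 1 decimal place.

510.1 ms

Excluded: 54
Retained (n=10): Σ = 5101
Mean = 5101/10 = 510.1000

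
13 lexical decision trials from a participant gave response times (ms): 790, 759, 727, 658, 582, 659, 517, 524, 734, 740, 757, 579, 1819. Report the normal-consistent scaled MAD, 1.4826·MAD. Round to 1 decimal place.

100.8 ms

Sorted: 517, 524, 579, 582, 658, 659, 727, 734, 740, 757, 759, 790, 1819 → median = 727
|x − 727| sorted: 0, 7, 13, 30, 32, 63, 68, 69, 145, 148, 203, 210, 1092 → MAD = 68
Robust SD ≈ 1.4826 × 68 = 100.817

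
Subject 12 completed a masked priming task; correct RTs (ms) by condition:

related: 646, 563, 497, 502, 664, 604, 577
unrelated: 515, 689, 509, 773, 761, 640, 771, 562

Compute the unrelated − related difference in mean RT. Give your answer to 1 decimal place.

M(related) = 4053/7 = 579.000
M(unrelated) = 5220/8 = 652.500
Difference = 652.500 − 579.000 = 73.500 ms

73.5 ms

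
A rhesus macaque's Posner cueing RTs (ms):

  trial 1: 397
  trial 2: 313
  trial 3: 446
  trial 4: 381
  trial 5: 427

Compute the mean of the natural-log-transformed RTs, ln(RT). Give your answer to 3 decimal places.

5.966

ln(RT): 5.9839, 5.7462, 6.1003, 5.9428, 6.0568
Σ ln(RT) = 29.8300
Mean = 29.8300/5 = 5.96601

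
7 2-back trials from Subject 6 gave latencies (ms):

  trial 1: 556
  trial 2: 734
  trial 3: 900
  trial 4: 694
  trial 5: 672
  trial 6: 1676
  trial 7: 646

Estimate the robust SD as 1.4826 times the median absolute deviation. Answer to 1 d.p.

71.2 ms

Sorted: 556, 646, 672, 694, 734, 900, 1676 → median = 694
|x − 694| sorted: 0, 22, 40, 48, 138, 206, 982 → MAD = 48
Robust SD ≈ 1.4826 × 48 = 71.165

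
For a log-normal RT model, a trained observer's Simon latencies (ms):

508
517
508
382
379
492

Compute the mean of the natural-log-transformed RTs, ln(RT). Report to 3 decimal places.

6.132

ln(RT): 6.2305, 6.2480, 6.2305, 5.9454, 5.9375, 6.1985
Σ ln(RT) = 36.7904
Mean = 36.7904/6 = 6.13174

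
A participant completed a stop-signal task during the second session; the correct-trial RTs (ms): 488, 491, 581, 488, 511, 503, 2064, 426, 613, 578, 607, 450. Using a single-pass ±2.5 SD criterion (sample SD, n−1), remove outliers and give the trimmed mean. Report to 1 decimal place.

521.5 ms

n = 12, ΣRT = 7800, M = 650.000
Σ(x−M)² = 2221434.00; s = √(2221434.00/11) = 449.387
Cutoffs: 650.000 ± 2.5·449.387 → [-473.5, 1773.5]
Outside: 2064 → excluded.
Retained (n=11): Σ = 5736, mean = 5736/11 = 521.455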